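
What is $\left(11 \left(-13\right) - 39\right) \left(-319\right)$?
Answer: $58058$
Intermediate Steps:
$\left(11 \left(-13\right) - 39\right) \left(-319\right) = \left(-143 - 39\right) \left(-319\right) = \left(-182\right) \left(-319\right) = 58058$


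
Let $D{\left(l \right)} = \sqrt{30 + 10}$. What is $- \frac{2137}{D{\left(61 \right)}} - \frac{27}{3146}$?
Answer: $- \frac{27}{3146} - \frac{2137 \sqrt{10}}{20} \approx -337.9$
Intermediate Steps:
$D{\left(l \right)} = 2 \sqrt{10}$ ($D{\left(l \right)} = \sqrt{40} = 2 \sqrt{10}$)
$- \frac{2137}{D{\left(61 \right)}} - \frac{27}{3146} = - \frac{2137}{2 \sqrt{10}} - \frac{27}{3146} = - 2137 \frac{\sqrt{10}}{20} - \frac{27}{3146} = - \frac{2137 \sqrt{10}}{20} - \frac{27}{3146} = - \frac{27}{3146} - \frac{2137 \sqrt{10}}{20}$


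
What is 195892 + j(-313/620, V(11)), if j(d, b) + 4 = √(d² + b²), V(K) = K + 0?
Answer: 195888 + 13*√275801/620 ≈ 1.9590e+5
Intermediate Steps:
V(K) = K
j(d, b) = -4 + √(b² + d²) (j(d, b) = -4 + √(d² + b²) = -4 + √(b² + d²))
195892 + j(-313/620, V(11)) = 195892 + (-4 + √(11² + (-313/620)²)) = 195892 + (-4 + √(121 + (-313*1/620)²)) = 195892 + (-4 + √(121 + (-313/620)²)) = 195892 + (-4 + √(121 + 97969/384400)) = 195892 + (-4 + √(46610369/384400)) = 195892 + (-4 + 13*√275801/620) = 195888 + 13*√275801/620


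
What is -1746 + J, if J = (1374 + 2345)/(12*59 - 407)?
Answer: -521827/301 ≈ -1733.6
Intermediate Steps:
J = 3719/301 (J = 3719/(708 - 407) = 3719/301 ≈ 12.355)
-1746 + J = -1746 + 3719/301 = -521827/301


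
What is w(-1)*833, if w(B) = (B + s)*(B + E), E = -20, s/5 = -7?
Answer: 629748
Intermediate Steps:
s = -35 (s = 5*(-7) = -35)
w(B) = (-35 + B)*(-20 + B) (w(B) = (B - 35)*(B - 20) = (-35 + B)*(-20 + B))
w(-1)*833 = (700 + (-1)² - 55*(-1))*833 = (700 + 1 + 55)*833 = 756*833 = 629748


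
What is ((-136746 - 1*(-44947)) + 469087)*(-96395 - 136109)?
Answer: -87720969152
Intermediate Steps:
((-136746 - 1*(-44947)) + 469087)*(-96395 - 136109) = ((-136746 + 44947) + 469087)*(-232504) = (-91799 + 469087)*(-232504) = 377288*(-232504) = -87720969152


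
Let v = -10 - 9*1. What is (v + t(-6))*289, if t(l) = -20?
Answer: -11271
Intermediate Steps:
v = -19 (v = -10 - 9 = -19)
(v + t(-6))*289 = (-19 - 20)*289 = -39*289 = -11271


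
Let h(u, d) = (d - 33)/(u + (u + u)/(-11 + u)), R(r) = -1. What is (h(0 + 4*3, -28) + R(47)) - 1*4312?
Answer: -155329/36 ≈ -4314.7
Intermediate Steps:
h(u, d) = (-33 + d)/(u + 2*u/(-11 + u)) (h(u, d) = (-33 + d)/(u + (2*u)/(-11 + u)) = (-33 + d)/(u + 2*u/(-11 + u)))
(h(0 + 4*3, -28) + R(47)) - 1*4312 = ((363 - 33*(0 + 4*3) - 11*(-28) - 28*(0 + 4*3))/((0 + 4*3)*(-9 + (0 + 4*3))) - 1) - 1*4312 = ((363 - 33*(0 + 12) + 308 - 28*(0 + 12))/((0 + 12)*(-9 + (0 + 12))) - 1) - 4312 = ((363 - 33*12 + 308 - 28*12)/(12*(-9 + 12)) - 1) - 4312 = ((1/12)*(363 - 396 + 308 - 336)/3 - 1) - 4312 = ((1/12)*(⅓)*(-61) - 1) - 4312 = (-61/36 - 1) - 4312 = -97/36 - 4312 = -155329/36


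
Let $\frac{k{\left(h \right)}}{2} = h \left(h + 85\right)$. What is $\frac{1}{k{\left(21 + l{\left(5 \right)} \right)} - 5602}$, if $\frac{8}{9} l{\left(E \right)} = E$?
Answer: $\frac{32}{10945} \approx 0.0029237$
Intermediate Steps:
$l{\left(E \right)} = \frac{9 E}{8}$
$k{\left(h \right)} = 2 h \left(85 + h\right)$ ($k{\left(h \right)} = 2 h \left(h + 85\right) = 2 h \left(85 + h\right)$)
$\frac{1}{k{\left(21 + l{\left(5 \right)} \right)} - 5602} = \frac{1}{2 \left(21 + \frac{9}{8} \cdot 5\right) \left(85 + \left(21 + \frac{9}{8} \cdot 5\right)\right) - 5602} = \frac{1}{2 \left(21 + \frac{45}{8}\right) \left(85 + \left(21 + \frac{45}{8}\right)\right) - 5602} = \frac{1}{2 \cdot \frac{213}{8} \left(85 + \frac{213}{8}\right) - 5602} = \frac{1}{2 \cdot \frac{213}{8} \cdot \frac{893}{8} - 5602} = \frac{1}{\frac{190209}{32} - 5602} = \frac{1}{\frac{10945}{32}} = \frac{32}{10945}$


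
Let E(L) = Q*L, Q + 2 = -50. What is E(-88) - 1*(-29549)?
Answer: 34125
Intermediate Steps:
Q = -52 (Q = -2 - 50 = -52)
E(L) = -52*L
E(-88) - 1*(-29549) = -52*(-88) - 1*(-29549) = 4576 + 29549 = 34125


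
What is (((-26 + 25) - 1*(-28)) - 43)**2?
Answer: 256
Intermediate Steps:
(((-26 + 25) - 1*(-28)) - 43)**2 = ((-1 + 28) - 43)**2 = (27 - 43)**2 = (-16)**2 = 256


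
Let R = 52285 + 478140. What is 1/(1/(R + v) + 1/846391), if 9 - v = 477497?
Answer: 44805400367/899328 ≈ 49821.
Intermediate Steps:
R = 530425
v = -477488 (v = 9 - 1*477497 = 9 - 477497 = -477488)
1/(1/(R + v) + 1/846391) = 1/(1/(530425 - 477488) + 1/846391) = 1/(1/52937 + 1/846391) = 1/(899328/44805400367) = 44805400367/899328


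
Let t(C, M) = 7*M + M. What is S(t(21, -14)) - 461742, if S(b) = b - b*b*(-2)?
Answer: -436766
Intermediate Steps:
t(C, M) = 8*M
S(b) = b + 2*b² (S(b) = b - b²*(-2) = b - (-2)*b² = b + 2*b²)
S(t(21, -14)) - 461742 = (8*(-14))*(1 + 2*(8*(-14))) - 461742 = -112*(1 + 2*(-112)) - 461742 = -112*(1 - 224) - 461742 = -112*(-223) - 461742 = 24976 - 461742 = -436766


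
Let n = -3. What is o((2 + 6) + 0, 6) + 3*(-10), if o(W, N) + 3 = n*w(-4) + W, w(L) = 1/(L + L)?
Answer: -197/8 ≈ -24.625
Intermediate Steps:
w(L) = 1/(2*L)
o(W, N) = -21/8 + W (o(W, N) = -3 + (-3/(2*(-4)) + W) = -3 + (-3*(-1)/(2*4) + W) = -3 + (-3*(-1/8) + W) = -3 + (3/8 + W) = -21/8 + W)
o((2 + 6) + 0, 6) + 3*(-10) = (-21/8 + ((2 + 6) + 0)) + 3*(-10) = (-21/8 + (8 + 0)) - 30 = (-21/8 + 8) - 30 = 43/8 - 30 = -197/8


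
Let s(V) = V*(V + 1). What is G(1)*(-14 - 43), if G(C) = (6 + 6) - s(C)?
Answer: -570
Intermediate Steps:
s(V) = V*(1 + V)
G(C) = 12 - C*(1 + C) (G(C) = (6 + 6) - C*(1 + C) = 12 - C*(1 + C))
G(1)*(-14 - 43) = (12 - 1*1*(1 + 1))*(-14 - 43) = (12 - 1*1*2)*(-57) = (12 - 2)*(-57) = 10*(-57) = -570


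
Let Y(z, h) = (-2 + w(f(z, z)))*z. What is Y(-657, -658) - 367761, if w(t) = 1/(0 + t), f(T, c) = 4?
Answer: -1466445/4 ≈ -3.6661e+5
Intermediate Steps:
w(t) = 1/t
Y(z, h) = -7*z/4 (Y(z, h) = (-2 + 1/4)*z = (-2 + ¼)*z = -7*z/4)
Y(-657, -658) - 367761 = -7/4*(-657) - 367761 = 4599/4 - 367761 = -1466445/4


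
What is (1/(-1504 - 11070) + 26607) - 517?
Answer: 328055659/12574 ≈ 26090.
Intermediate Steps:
(1/(-1504 - 11070) + 26607) - 517 = (1/(-12574) + 26607) - 517 = (-1/12574 + 26607) - 517 = 334556417/12574 - 517 = 328055659/12574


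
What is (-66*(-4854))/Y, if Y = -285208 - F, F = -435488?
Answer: 80091/37570 ≈ 2.1318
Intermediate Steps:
Y = 150280 (Y = -285208 - 1*(-435488) = -285208 + 435488 = 150280)
(-66*(-4854))/Y = -66*(-4854)/150280 = 320364*(1/150280) = 80091/37570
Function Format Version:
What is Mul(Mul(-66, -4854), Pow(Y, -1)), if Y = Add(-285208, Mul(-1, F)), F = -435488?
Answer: Rational(80091, 37570) ≈ 2.1318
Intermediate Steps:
Y = 150280 (Y = Add(-285208, Mul(-1, -435488)) = Add(-285208, 435488) = 150280)
Mul(Mul(-66, -4854), Pow(Y, -1)) = Mul(Mul(-66, -4854), Pow(150280, -1)) = Mul(320364, Rational(1, 150280)) = Rational(80091, 37570)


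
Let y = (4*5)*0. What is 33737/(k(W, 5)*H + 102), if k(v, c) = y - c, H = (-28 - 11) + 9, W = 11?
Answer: 33737/252 ≈ 133.88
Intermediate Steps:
H = -30 (H = -39 + 9 = -30)
y = 0 (y = 20*0 = 0)
k(v, c) = -c (k(v, c) = 0 - c = -c)
33737/(k(W, 5)*H + 102) = 33737/(-1*5*(-30) + 102) = 33737/(-5*(-30) + 102) = 33737/(150 + 102) = 33737/252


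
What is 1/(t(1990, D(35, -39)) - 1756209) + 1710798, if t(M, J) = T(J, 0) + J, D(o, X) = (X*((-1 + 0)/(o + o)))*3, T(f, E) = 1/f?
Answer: 24606977536732368/14383333121 ≈ 1.7108e+6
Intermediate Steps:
D(o, X) = -3*X/(2*o) (D(o, X) = (X*(-1/(2*o)))*3 = -X/(2*o)*3 = -3*X/(2*o))
t(M, J) = J + 1/J (t(M, J) = 1/J + J = J + 1/J)
1/(t(1990, D(35, -39)) - 1756209) + 1710798 = 1/((-3/2*(-39)/35 + 1/(-3/2*(-39)/35)) - 1756209) + 1710798 = 1/((-3/2*(-39)*1/35 + 1/(-3/2*(-39)*1/35)) - 1756209) + 1710798 = 1/((117/70 + 1/(117/70)) - 1756209) + 1710798 = 1/((117/70 + 70/117) - 1756209) + 1710798 = 1/(18589/8190 - 1756209) + 1710798 = 1/(-14383333121/8190) + 1710798 = -8190/14383333121 + 1710798 = 24606977536732368/14383333121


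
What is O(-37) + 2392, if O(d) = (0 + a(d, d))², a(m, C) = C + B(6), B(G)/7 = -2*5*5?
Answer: 152161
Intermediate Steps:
B(G) = -350 (B(G) = 7*(-2*5*5) = 7*(-10*5) = 7*(-50) = -350)
a(m, C) = -350 + C (a(m, C) = C - 350 = -350 + C)
O(d) = (-350 + d)² (O(d) = (0 + (-350 + d))² = (-350 + d)²)
O(-37) + 2392 = (-350 - 37)² + 2392 = (-387)² + 2392 = 149769 + 2392 = 152161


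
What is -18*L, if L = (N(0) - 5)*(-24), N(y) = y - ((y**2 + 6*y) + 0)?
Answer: -2160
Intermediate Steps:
N(y) = -y**2 - 5*y (N(y) = y - (y**2 + 6*y) = y + (-y**2 - 6*y) = -y**2 - 5*y)
L = 120 (L = (-1*0*(5 + 0) - 5)*(-24) = (-1*0*5 - 5)*(-24) = (0 - 5)*(-24) = -5*(-24) = 120)
-18*L = -18*120 = -2160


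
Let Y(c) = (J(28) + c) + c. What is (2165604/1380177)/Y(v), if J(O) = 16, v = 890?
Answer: 180467/206566491 ≈ 0.00087365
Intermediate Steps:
Y(c) = 16 + 2*c (Y(c) = (16 + c) + c = 16 + 2*c)
(2165604/1380177)/Y(v) = (2165604/1380177)/(16 + 2*890) = (2165604*(1/1380177))/(16 + 1780) = (721868/460059)/1796 = (721868/460059)*(1/1796) = 180467/206566491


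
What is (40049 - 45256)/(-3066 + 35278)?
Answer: -5207/32212 ≈ -0.16165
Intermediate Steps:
(40049 - 45256)/(-3066 + 35278) = -5207/32212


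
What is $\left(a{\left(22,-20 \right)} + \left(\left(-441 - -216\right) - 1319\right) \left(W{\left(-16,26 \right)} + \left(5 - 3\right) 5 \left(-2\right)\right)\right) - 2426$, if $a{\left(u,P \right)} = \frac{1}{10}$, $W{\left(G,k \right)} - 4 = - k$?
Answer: $\frac{624221}{10} \approx 62422.0$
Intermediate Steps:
$W{\left(G,k \right)} = 4 - k$
$a{\left(u,P \right)} = \frac{1}{10}$
$\left(a{\left(22,-20 \right)} + \left(\left(-441 - -216\right) - 1319\right) \left(W{\left(-16,26 \right)} + \left(5 - 3\right) 5 \left(-2\right)\right)\right) - 2426 = \left(\frac{1}{10} + \left(\left(-441 - -216\right) - 1319\right) \left(\left(4 - 26\right) + \left(5 - 3\right) 5 \left(-2\right)\right)\right) - 2426 = \left(\frac{1}{10} + \left(\left(-441 + 216\right) - 1319\right) \left(\left(4 - 26\right) + \left(5 - 3\right) 5 \left(-2\right)\right)\right) - 2426 = \left(\frac{1}{10} + \left(-225 - 1319\right) \left(-22 + 2 \cdot 5 \left(-2\right)\right)\right) - 2426 = \left(\frac{1}{10} - 1544 \left(-22 + 10 \left(-2\right)\right)\right) - 2426 = \left(\frac{1}{10} - 1544 \left(-22 - 20\right)\right) - 2426 = \left(\frac{1}{10} - -64848\right) - 2426 = \left(\frac{1}{10} + 64848\right) - 2426 = \frac{648481}{10} - 2426 = \frac{624221}{10}$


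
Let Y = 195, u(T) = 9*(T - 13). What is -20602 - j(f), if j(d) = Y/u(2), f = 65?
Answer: -679801/33 ≈ -20600.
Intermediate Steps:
u(T) = -117 + 9*T (u(T) = 9*(-13 + T) = -117 + 9*T)
j(d) = -65/33 (j(d) = 195/(-117 + 9*2) = 195/(-117 + 18) = 195/(-99) = 195*(-1/99) = -65/33)
-20602 - j(f) = -20602 - 1*(-65/33) = -20602 + 65/33 = -679801/33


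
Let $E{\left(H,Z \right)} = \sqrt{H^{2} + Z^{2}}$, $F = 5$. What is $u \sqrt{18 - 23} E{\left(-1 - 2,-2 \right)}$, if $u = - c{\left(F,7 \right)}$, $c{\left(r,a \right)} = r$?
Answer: $- 5 i \sqrt{65} \approx - 40.311 i$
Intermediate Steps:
$u = -5$ ($u = \left(-1\right) 5 = -5$)
$u \sqrt{18 - 23} E{\left(-1 - 2,-2 \right)} = - 5 \sqrt{18 - 23} \sqrt{\left(-1 - 2\right)^{2} + \left(-2\right)^{2}} = - 5 \sqrt{-5} \sqrt{\left(-3\right)^{2} + 4} = - 5 i \sqrt{5} \sqrt{9 + 4} = - 5 i \sqrt{5} \sqrt{13} = - 5 i \sqrt{65}$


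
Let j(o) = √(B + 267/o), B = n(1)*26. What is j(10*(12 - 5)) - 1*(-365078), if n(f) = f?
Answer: 365078 + √146090/70 ≈ 3.6508e+5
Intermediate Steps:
B = 26 (B = 1*26 = 26)
j(o) = √(26 + 267/o)
j(10*(12 - 5)) - 1*(-365078) = √(26 + 267/((10*(12 - 5)))) - 1*(-365078) = √(26 + 267/((10*7))) + 365078 = √(26 + 267/70) + 365078 = √(2087/70) + 365078 = √146090/70 + 365078 = 365078 + √146090/70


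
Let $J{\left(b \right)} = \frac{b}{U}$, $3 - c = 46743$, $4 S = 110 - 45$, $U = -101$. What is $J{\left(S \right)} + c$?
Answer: $- \frac{18883025}{404} \approx -46740.0$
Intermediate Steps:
$S = \frac{65}{4}$ ($S = \frac{110 - 45}{4} = \frac{1}{4} \cdot 65 = \frac{65}{4} \approx 16.25$)
$c = -46740$ ($c = 3 - 46743 = -46740$)
$J{\left(b \right)} = - \frac{b}{101}$ ($J{\left(b \right)} = \frac{b}{-101} = b \left(- \frac{1}{101}\right) = - \frac{b}{101}$)
$J{\left(S \right)} + c = \left(- \frac{1}{101}\right) \frac{65}{4} - 46740 = - \frac{65}{404} - 46740 = - \frac{18883025}{404}$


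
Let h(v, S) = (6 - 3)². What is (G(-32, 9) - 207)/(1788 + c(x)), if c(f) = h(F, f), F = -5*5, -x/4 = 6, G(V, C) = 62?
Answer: -145/1797 ≈ -0.080690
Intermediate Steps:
x = -24 (x = -4*6 = -24)
F = -25
h(v, S) = 9 (h(v, S) = 3² = 9)
c(f) = 9
(G(-32, 9) - 207)/(1788 + c(x)) = (62 - 207)/(1788 + 9) = -145/1797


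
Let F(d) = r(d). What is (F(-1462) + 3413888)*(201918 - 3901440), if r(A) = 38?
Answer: -12629894343372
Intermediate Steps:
F(d) = 38
(F(-1462) + 3413888)*(201918 - 3901440) = (38 + 3413888)*(201918 - 3901440) = 3413926*(-3699522) = -12629894343372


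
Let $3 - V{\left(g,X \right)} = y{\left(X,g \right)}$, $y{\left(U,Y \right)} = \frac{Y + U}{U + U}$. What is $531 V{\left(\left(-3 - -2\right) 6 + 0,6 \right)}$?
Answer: $1593$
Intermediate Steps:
$y{\left(U,Y \right)} = \frac{U + Y}{2 U}$
$V{\left(g,X \right)} = 3 - \frac{X + g}{2 X}$
$531 V{\left(\left(-3 - -2\right) 6 + 0,6 \right)} = 531 \frac{- (\left(-3 - -2\right) 6 + 0) + 5 \cdot 6}{2 \cdot 6} = 531 \cdot \frac{1}{2} \cdot \frac{1}{6} \left(- (\left(-3 + 2\right) 6 + 0) + 30\right) = 531 \cdot \frac{1}{2} \cdot \frac{1}{6} \left(- (\left(-1\right) 6 + 0) + 30\right) = 531 \cdot \frac{1}{2} \cdot \frac{1}{6} \left(- (-6 + 0) + 30\right) = 531 \cdot \frac{1}{2} \cdot \frac{1}{6} \left(\left(-1\right) \left(-6\right) + 30\right) = 531 \cdot \frac{1}{2} \cdot \frac{1}{6} \left(6 + 30\right) = 531 \cdot \frac{1}{2} \cdot \frac{1}{6} \cdot 36 = 531 \cdot 3 = 1593$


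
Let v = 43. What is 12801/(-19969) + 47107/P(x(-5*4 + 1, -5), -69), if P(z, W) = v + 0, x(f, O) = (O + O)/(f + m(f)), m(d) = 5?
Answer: 940129240/858667 ≈ 1094.9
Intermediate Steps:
x(f, O) = 2*O/(5 + f) (x(f, O) = (O + O)/(f + 5) = (2*O)/(5 + f) = 2*O/(5 + f))
P(z, W) = 43 (P(z, W) = 43 + 0 = 43)
12801/(-19969) + 47107/P(x(-5*4 + 1, -5), -69) = 12801/(-19969) + 47107/43 = 12801*(-1/19969) + 47107*(1/43) = -12801/19969 + 47107/43 = 940129240/858667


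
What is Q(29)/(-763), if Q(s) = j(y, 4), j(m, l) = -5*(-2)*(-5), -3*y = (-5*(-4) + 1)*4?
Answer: 50/763 ≈ 0.065531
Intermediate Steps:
y = -28 (y = -(-5*(-4) + 1)*4/3 = -(20 + 1)*4/3 = -7*4 = -⅓*84 = -28)
j(m, l) = -50 (j(m, l) = 10*(-5) = -50)
Q(s) = -50
Q(29)/(-763) = -50/(-763) = -50*(-1/763) = 50/763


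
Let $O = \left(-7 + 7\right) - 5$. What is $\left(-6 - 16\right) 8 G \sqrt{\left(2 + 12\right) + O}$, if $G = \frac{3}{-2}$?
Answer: $792$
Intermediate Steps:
$O = -5$ ($O = 0 - 5 = -5$)
$G = - \frac{3}{2}$ ($G = 3 \left(- \frac{1}{2}\right) = - \frac{3}{2} \approx -1.5$)
$\left(-6 - 16\right) 8 G \sqrt{\left(2 + 12\right) + O} = \left(-6 - 16\right) 8 \left(- \frac{3}{2}\right) \sqrt{\left(2 + 12\right) - 5} = \left(-22\right) \left(-12\right) \sqrt{14 - 5} = 264 \sqrt{9} = 264 \cdot 3 = 792$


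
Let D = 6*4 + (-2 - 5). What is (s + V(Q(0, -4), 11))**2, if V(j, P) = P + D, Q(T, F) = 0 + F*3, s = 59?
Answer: 7569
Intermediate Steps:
Q(T, F) = 3*F (Q(T, F) = 0 + 3*F = 3*F)
D = 17 (D = 24 - 7 = 17)
V(j, P) = 17 + P (V(j, P) = P + 17 = 17 + P)
(s + V(Q(0, -4), 11))**2 = (59 + (17 + 11))**2 = (59 + 28)**2 = 87**2 = 7569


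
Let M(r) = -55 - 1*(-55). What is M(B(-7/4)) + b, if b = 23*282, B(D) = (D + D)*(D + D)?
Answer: 6486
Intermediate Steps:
B(D) = 4*D² (B(D) = (2*D)*(2*D) = 4*D²)
M(r) = 0 (M(r) = -55 + 55 = 0)
b = 6486
M(B(-7/4)) + b = 0 + 6486 = 6486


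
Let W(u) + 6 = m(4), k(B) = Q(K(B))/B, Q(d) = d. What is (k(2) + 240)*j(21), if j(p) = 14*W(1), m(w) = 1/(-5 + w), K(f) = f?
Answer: -23618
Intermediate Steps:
k(B) = 1 (k(B) = B/B = 1)
W(u) = -7 (W(u) = -6 + 1/(-5 + 4) = -6 + 1/(-1) = -6 - 1 = -7)
j(p) = -98 (j(p) = 14*(-7) = -98)
(k(2) + 240)*j(21) = (1 + 240)*(-98) = 241*(-98) = -23618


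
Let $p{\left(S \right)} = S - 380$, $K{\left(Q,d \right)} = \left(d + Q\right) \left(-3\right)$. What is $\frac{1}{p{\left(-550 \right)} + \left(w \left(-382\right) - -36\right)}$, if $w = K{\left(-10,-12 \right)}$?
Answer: $- \frac{1}{26106} \approx -3.8305 \cdot 10^{-5}$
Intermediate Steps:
$K{\left(Q,d \right)} = - 3 Q - 3 d$ ($K{\left(Q,d \right)} = \left(Q + d\right) \left(-3\right) = - 3 Q - 3 d$)
$w = 66$ ($w = \left(-3\right) \left(-10\right) - -36 = 30 + 36 = 66$)
$p{\left(S \right)} = -380 + S$
$\frac{1}{p{\left(-550 \right)} + \left(w \left(-382\right) - -36\right)} = \frac{1}{\left(-380 - 550\right) + \left(66 \left(-382\right) - -36\right)} = \frac{1}{-930 + \left(-25212 + 36\right)} = \frac{1}{-930 - 25176} = \frac{1}{-26106} = - \frac{1}{26106}$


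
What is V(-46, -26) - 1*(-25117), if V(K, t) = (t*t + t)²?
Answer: 447617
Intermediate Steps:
V(K, t) = (t + t²)² (V(K, t) = (t² + t)² = (t + t²)²)
V(-46, -26) - 1*(-25117) = (-26)²*(1 - 26)² - 1*(-25117) = 676*(-25)² + 25117 = 676*625 + 25117 = 422500 + 25117 = 447617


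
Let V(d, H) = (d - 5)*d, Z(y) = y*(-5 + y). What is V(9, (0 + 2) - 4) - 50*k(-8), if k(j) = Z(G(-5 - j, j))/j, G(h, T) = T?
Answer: 686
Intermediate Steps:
V(d, H) = d*(-5 + d) (V(d, H) = (-5 + d)*d = d*(-5 + d))
k(j) = -5 + j (k(j) = (j*(-5 + j))/j = -5 + j)
V(9, (0 + 2) - 4) - 50*k(-8) = 9*(-5 + 9) - 50*(-5 - 8) = 9*4 - 50*(-13) = 36 + 650 = 686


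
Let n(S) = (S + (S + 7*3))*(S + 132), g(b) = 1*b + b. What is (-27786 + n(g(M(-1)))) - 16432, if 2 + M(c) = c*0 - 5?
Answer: -45044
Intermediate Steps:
M(c) = -7 (M(c) = -2 + (c*0 - 5) = -2 + (0 - 5) = -2 - 5 = -7)
g(b) = 2*b (g(b) = b + b = 2*b)
n(S) = (21 + 2*S)*(132 + S) (n(S) = (S + (S + 21))*(132 + S) = (S + (21 + S))*(132 + S) = (21 + 2*S)*(132 + S))
(-27786 + n(g(M(-1)))) - 16432 = (-27786 + (2772 + 2*(2*(-7))² + 285*(2*(-7)))) - 16432 = (-27786 + (2772 + 2*(-14)² + 285*(-14))) - 16432 = (-27786 + (2772 + 2*196 - 3990)) - 16432 = (-27786 + (2772 + 392 - 3990)) - 16432 = (-27786 - 826) - 16432 = -28612 - 16432 = -45044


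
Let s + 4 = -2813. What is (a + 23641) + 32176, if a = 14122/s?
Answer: 157222367/2817 ≈ 55812.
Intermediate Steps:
s = -2817 (s = -4 - 2813 = -2817)
a = -14122/2817 (a = 14122/(-2817) = 14122*(-1/2817) = -14122/2817 ≈ -5.0131)
(a + 23641) + 32176 = (-14122/2817 + 23641) + 32176 = 66582575/2817 + 32176 = 157222367/2817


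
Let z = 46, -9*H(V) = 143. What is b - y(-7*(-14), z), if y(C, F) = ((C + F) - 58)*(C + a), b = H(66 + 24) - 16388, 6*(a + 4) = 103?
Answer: -233678/9 ≈ -25964.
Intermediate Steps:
H(V) = -143/9 (H(V) = -⅑*143 = -143/9)
a = 79/6 (a = -4 + (⅙)*103 = -4 + 103/6 = 79/6 ≈ 13.167)
b = -147635/9 (b = -143/9 - 16388 = -147635/9 ≈ -16404.)
y(C, F) = (79/6 + C)*(-58 + C + F) (y(C, F) = ((C + F) - 58)*(C + 79/6) = (-58 + C + F)*(79/6 + C) = (79/6 + C)*(-58 + C + F))
b - y(-7*(-14), z) = -147635/9 - (-2291/3 + (-7*(-14))² - (-1883)*(-14)/6 + (79/6)*46 - 7*(-14)*46) = -147635/9 - (-2291/3 + 98² - 269/6*98 + 1817/3 + 98*46) = -147635/9 - (-2291/3 + 9604 - 13181/3 + 1817/3 + 4508) = -147635/9 - 1*28681/3 = -147635/9 - 28681/3 = -233678/9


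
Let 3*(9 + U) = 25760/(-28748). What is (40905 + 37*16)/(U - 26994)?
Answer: -894716817/582218123 ≈ -1.5367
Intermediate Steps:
U = -200489/21561 (U = -9 + (25760/(-28748))/3 = -9 + (25760*(-1/28748))/3 = -9 + (⅓)*(-6440/7187) = -9 - 6440/21561 = -200489/21561 ≈ -9.2987)
(40905 + 37*16)/(U - 26994) = (40905 + 37*16)/(-200489/21561 - 26994) = (40905 + 592)/(-582218123/21561) = 41497*(-21561/582218123) = -894716817/582218123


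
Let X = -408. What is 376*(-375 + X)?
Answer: -294408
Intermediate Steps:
376*(-375 + X) = 376*(-375 - 408) = 376*(-783) = -294408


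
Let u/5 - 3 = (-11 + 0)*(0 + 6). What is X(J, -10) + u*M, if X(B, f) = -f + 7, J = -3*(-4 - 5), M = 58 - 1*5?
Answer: -16678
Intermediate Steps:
M = 53 (M = 58 - 5 = 53)
J = 27 (J = -3*(-9) = 27)
X(B, f) = 7 - f
u = -315 (u = 15 + 5*((-11 + 0)*(0 + 6)) = 15 + 5*(-11*6) = 15 + 5*(-66) = 15 - 330 = -315)
X(J, -10) + u*M = (7 - 1*(-10)) - 315*53 = (7 + 10) - 16695 = 17 - 16695 = -16678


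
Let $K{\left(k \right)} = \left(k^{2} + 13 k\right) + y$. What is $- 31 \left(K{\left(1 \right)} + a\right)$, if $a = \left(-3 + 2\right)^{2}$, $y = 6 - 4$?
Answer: $-527$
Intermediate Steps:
$y = 2$ ($y = 6 - 4 = 2$)
$a = 1$ ($a = \left(-1\right)^{2} = 1$)
$K{\left(k \right)} = 2 + k^{2} + 13 k$ ($K{\left(k \right)} = \left(k^{2} + 13 k\right) + 2 = 2 + k^{2} + 13 k$)
$- 31 \left(K{\left(1 \right)} + a\right) = - 31 \left(\left(2 + 1^{2} + 13 \cdot 1\right) + 1\right) = - 31 \left(\left(2 + 1 + 13\right) + 1\right) = - 31 \left(16 + 1\right) = \left(-31\right) 17 = -527$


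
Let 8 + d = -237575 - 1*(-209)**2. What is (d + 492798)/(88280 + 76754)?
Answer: 105767/82517 ≈ 1.2818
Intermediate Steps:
d = -281264 (d = -8 + (-237575 - 1*(-209)**2) = -8 + (-237575 - 1*43681) = -8 + (-237575 - 43681) = -8 - 281256 = -281264)
(d + 492798)/(88280 + 76754) = (-281264 + 492798)/(88280 + 76754) = 211534/165034 = 211534*(1/165034) = 105767/82517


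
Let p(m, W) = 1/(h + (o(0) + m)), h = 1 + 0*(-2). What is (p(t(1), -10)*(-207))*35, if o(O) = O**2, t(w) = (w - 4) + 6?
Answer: -7245/4 ≈ -1811.3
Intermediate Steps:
t(w) = 2 + w (t(w) = (-4 + w) + 6 = 2 + w)
h = 1 (h = 1 + 0 = 1)
p(m, W) = 1/(1 + m) (p(m, W) = 1/(1 + (0**2 + m)) = 1/(1 + (0 + m)) = 1/(1 + m))
(p(t(1), -10)*(-207))*35 = (-207/(1 + (2 + 1)))*35 = (-207/(1 + 3))*35 = (-207/4)*35 = ((1/4)*(-207))*35 = -207/4*35 = -7245/4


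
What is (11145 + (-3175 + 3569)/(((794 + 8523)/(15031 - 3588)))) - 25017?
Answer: -124736882/9317 ≈ -13388.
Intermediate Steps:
(11145 + (-3175 + 3569)/(((794 + 8523)/(15031 - 3588)))) - 25017 = (11145 + 394/((9317/11443))) - 25017 = (11145 + 394/((9317*(1/11443)))) - 25017 = (11145 + 394/(9317/11443)) - 25017 = (11145 + 394*(11443/9317)) - 25017 = (11145 + 4508542/9317) - 25017 = 108346507/9317 - 25017 = -124736882/9317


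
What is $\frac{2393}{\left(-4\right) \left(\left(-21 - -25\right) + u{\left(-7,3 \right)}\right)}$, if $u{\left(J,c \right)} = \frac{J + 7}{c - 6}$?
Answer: $- \frac{2393}{16} \approx -149.56$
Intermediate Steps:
$u{\left(J,c \right)} = \frac{7 + J}{-6 + c}$
$\frac{2393}{\left(-4\right) \left(\left(-21 - -25\right) + u{\left(-7,3 \right)}\right)} = \frac{2393}{\left(-4\right) \left(\left(-21 - -25\right) + \frac{7 - 7}{-6 + 3}\right)} = \frac{2393}{\left(-4\right) \left(\left(-21 + 25\right) + \frac{1}{-3} \cdot 0\right)} = \frac{2393}{\left(-4\right) \left(4 - 0\right)} = \frac{2393}{\left(-4\right) \left(4 + 0\right)} = \frac{2393}{\left(-4\right) 4} = \frac{2393}{-16} = 2393 \left(- \frac{1}{16}\right) = - \frac{2393}{16}$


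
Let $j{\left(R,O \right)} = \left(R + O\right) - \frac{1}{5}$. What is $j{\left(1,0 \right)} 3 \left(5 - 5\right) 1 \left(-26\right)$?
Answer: $0$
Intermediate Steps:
$j{\left(R,O \right)} = - \frac{1}{5} + O + R$ ($j{\left(R,O \right)} = \left(O + R\right) - \frac{1}{5} = - \frac{1}{5} + O + R$)
$j{\left(1,0 \right)} 3 \left(5 - 5\right) 1 \left(-26\right) = \left(- \frac{1}{5} + 0 + 1\right) 3 \left(5 - 5\right) 1 \left(-26\right) = \frac{4}{5} \cdot 3 \left(5 - 5\right) 1 \left(-26\right) = \frac{12}{5} \cdot 0 \cdot 1 \left(-26\right) = 0 \cdot 1 \left(-26\right) = 0 \left(-26\right) = 0$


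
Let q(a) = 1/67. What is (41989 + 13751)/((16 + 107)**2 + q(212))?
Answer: 933645/253411 ≈ 3.6843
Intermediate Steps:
q(a) = 1/67
(41989 + 13751)/((16 + 107)**2 + q(212)) = (41989 + 13751)/((16 + 107)**2 + 1/67) = 55740/(123**2 + 1/67) = 55740/(15129 + 1/67) = 55740/(1013644/67) = 55740*(67/1013644) = 933645/253411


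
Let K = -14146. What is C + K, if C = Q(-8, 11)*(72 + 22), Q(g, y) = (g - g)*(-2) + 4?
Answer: -13770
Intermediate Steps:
Q(g, y) = 4 (Q(g, y) = 0*(-2) + 4 = 0 + 4 = 4)
C = 376 (C = 4*(72 + 22) = 4*94 = 376)
C + K = 376 - 14146 = -13770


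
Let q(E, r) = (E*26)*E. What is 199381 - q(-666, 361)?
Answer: -11333075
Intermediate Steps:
q(E, r) = 26*E**2 (q(E, r) = (26*E)*E = 26*E**2)
199381 - q(-666, 361) = 199381 - 26*(-666)**2 = 199381 - 26*443556 = 199381 - 1*11532456 = 199381 - 11532456 = -11333075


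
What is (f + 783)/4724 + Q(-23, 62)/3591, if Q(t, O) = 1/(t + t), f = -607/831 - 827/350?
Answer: 127444676497/771977892600 ≈ 0.16509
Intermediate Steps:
f = -899687/290850 (f = -607*1/831 - 827*1/350 = -607/831 - 827/350 = -899687/290850 ≈ -3.0933)
Q(t, O) = 1/(2*t)
(f + 783)/4724 + Q(-23, 62)/3591 = (-899687/290850 + 783)/4724 + ((½)/(-23))/3591 = (226835863/290850)*(1/4724) + ((½)*(-1/23))*(1/3591) = 226835863/1373975400 - 1/46*1/3591 = 226835863/1373975400 - 1/165186 = 127444676497/771977892600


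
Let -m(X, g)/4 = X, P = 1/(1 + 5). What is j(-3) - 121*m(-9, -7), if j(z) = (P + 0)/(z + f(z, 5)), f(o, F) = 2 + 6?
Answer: -130679/30 ≈ -4356.0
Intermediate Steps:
f(o, F) = 8
P = ⅙ (P = 1/6 = ⅙ ≈ 0.16667)
j(z) = 1/(6*(8 + z)) (j(z) = (⅙ + 0)/(z + 8) = 1/(6*(8 + z)))
m(X, g) = -4*X
j(-3) - 121*m(-9, -7) = 1/(6*(8 - 3)) - (-484)*(-9) = (⅙)/5 - 121*36 = (⅙)*(⅕) - 4356 = 1/30 - 4356 = -130679/30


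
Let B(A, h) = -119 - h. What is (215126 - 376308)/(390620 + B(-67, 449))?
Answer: -80591/195026 ≈ -0.41323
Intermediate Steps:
(215126 - 376308)/(390620 + B(-67, 449)) = (215126 - 376308)/(390620 + (-119 - 1*449)) = -161182/(390620 + (-119 - 449)) = -161182/(390620 - 568) = -161182/390052 = -161182*1/390052 = -80591/195026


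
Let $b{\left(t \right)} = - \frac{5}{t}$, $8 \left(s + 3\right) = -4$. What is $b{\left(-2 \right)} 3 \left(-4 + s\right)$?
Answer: $- \frac{225}{4} \approx -56.25$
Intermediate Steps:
$s = - \frac{7}{2}$ ($s = -3 + \frac{1}{8} \left(-4\right) = -3 - \frac{1}{2} = - \frac{7}{2} \approx -3.5$)
$b{\left(-2 \right)} 3 \left(-4 + s\right) = - \frac{5}{-2} \cdot 3 \left(-4 - \frac{7}{2}\right) = \left(-5\right) \left(- \frac{1}{2}\right) 3 \left(- \frac{15}{2}\right) = \frac{5}{2} \left(- \frac{45}{2}\right) = - \frac{225}{4}$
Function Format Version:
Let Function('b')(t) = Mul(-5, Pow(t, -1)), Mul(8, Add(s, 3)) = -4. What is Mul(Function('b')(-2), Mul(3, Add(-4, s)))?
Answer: Rational(-225, 4) ≈ -56.250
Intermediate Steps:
s = Rational(-7, 2) (s = Add(-3, Mul(Rational(1, 8), -4)) = Add(-3, Rational(-1, 2)) = Rational(-7, 2) ≈ -3.5000)
Mul(Function('b')(-2), Mul(3, Add(-4, s))) = Mul(Mul(-5, Pow(-2, -1)), Mul(3, Add(-4, Rational(-7, 2)))) = Mul(Mul(-5, Rational(-1, 2)), Mul(3, Rational(-15, 2))) = Mul(Rational(5, 2), Rational(-45, 2)) = Rational(-225, 4)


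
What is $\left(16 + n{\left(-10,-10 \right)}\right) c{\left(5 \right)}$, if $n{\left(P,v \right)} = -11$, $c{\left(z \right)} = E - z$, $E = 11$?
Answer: $30$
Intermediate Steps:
$c{\left(z \right)} = 11 - z$
$\left(16 + n{\left(-10,-10 \right)}\right) c{\left(5 \right)} = \left(16 - 11\right) \left(11 - 5\right) = 5 \left(11 - 5\right) = 5 \cdot 6 = 30$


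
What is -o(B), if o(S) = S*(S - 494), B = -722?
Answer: -877952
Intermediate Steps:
o(S) = S*(-494 + S)
-o(B) = -(-722)*(-494 - 722) = -(-722)*(-1216) = -1*877952 = -877952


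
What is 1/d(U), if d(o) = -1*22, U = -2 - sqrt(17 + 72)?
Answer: -1/22 ≈ -0.045455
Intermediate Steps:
U = -2 - sqrt(89) ≈ -11.434
d(o) = -22
1/d(U) = 1/(-22) = -1/22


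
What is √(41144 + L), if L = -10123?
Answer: √31021 ≈ 176.13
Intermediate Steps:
√(41144 + L) = √(41144 - 10123) = √31021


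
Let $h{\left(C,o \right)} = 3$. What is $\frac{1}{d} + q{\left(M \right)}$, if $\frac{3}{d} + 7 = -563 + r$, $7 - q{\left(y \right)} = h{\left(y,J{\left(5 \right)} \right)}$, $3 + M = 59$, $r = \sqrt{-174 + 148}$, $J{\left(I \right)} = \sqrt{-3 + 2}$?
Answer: $-186 + \frac{i \sqrt{26}}{3} \approx -186.0 + 1.6997 i$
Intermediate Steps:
$J{\left(I \right)} = i$ ($J{\left(I \right)} = \sqrt{-1} = i$)
$r = i \sqrt{26}$ ($r = \sqrt{-26} = i \sqrt{26} \approx 5.099 i$)
$M = 56$ ($M = -3 + 59 = 56$)
$q{\left(y \right)} = 4$ ($q{\left(y \right)} = 7 - 3 = 4$)
$d = \frac{3}{-570 + i \sqrt{26}}$ ($d = \frac{3}{-7 - \left(563 - i \sqrt{26}\right)} = \frac{3}{-570 + i \sqrt{26}} \approx -0.0052627 - 4.7079 \cdot 10^{-5} i$)
$\frac{1}{d} + q{\left(M \right)} = \frac{1}{- \frac{855}{162463} - \frac{3 i \sqrt{26}}{324926}} + 4 = 4 + \frac{1}{- \frac{855}{162463} - \frac{3 i \sqrt{26}}{324926}}$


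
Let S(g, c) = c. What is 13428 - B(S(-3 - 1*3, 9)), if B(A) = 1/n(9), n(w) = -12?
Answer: 161137/12 ≈ 13428.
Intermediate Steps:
B(A) = -1/12 (B(A) = 1/(-12) = -1/12)
13428 - B(S(-3 - 1*3, 9)) = 13428 - 1*(-1/12) = 13428 + 1/12 = 161137/12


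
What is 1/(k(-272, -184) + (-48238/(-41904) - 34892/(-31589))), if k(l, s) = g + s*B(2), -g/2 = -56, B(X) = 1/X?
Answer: 661852728/14730006835 ≈ 0.044932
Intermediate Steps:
g = 112 (g = -2*(-56) = 112)
k(l, s) = 112 + s/2
1/(k(-272, -184) + (-48238/(-41904) - 34892/(-31589))) = 1/((112 + (½)*(-184)) + (-48238/(-41904) - 34892/(-31589))) = 1/((112 - 92) + (-48238*(-1/41904) - 34892*(-1/31589))) = 1/(20 + (24119/20952 + 34892/31589)) = 1/(20 + 1492952275/661852728) = 1/(14730006835/661852728) = 661852728/14730006835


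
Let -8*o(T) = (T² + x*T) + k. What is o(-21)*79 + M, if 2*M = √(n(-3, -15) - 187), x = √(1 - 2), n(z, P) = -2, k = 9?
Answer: -17775/4 + 1659*I/8 + 3*I*√21/2 ≈ -4443.8 + 214.25*I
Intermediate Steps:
x = I (x = √(-1) = I ≈ 1.0*I)
o(T) = -9/8 - T²/8 - I*T/8 (o(T) = -((T² + I*T) + 9)/8 = -(9 + T² + I*T)/8 = -9/8 - T²/8 - I*T/8)
M = 3*I*√21/2 (M = √(-2 - 187)/2 = √(-189)/2 = (3*I*√21)/2 = 3*I*√21/2 ≈ 6.8739*I)
o(-21)*79 + M = (-9/8 - ⅛*(-21)² - ⅛*I*(-21))*79 + 3*I*√21/2 = (-9/8 - ⅛*441 + 21*I/8)*79 + 3*I*√21/2 = (-9/8 - 441/8 + 21*I/8)*79 + 3*I*√21/2 = (-225/4 + 21*I/8)*79 + 3*I*√21/2 = (-17775/4 + 1659*I/8) + 3*I*√21/2 = -17775/4 + 1659*I/8 + 3*I*√21/2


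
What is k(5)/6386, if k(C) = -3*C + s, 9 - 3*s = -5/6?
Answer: -211/114948 ≈ -0.0018356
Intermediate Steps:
s = 59/18 (s = 3 - (-5)/(3*6) = 3 - ⅓*(-⅚) = 3 + 5/18 = 59/18 ≈ 3.2778)
k(C) = 59/18 - 3*C (k(C) = -3*C + 59/18 = 59/18 - 3*C)
k(5)/6386 = (59/18 - 3*5)/6386 = (59/18 - 15)*(1/6386) = -211/18*1/6386 = -211/114948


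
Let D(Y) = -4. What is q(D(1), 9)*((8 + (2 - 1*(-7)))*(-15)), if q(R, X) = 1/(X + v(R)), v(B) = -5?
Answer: -255/4 ≈ -63.750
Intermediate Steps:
q(R, X) = 1/(-5 + X) (q(R, X) = 1/(X - 5) = 1/(-5 + X))
q(D(1), 9)*((8 + (2 - 1*(-7)))*(-15)) = ((8 + (2 - 1*(-7)))*(-15))/(-5 + 9) = ((8 + (2 + 7))*(-15))/4 = ((8 + 9)*(-15))/4 = (17*(-15))/4 = (1/4)*(-255) = -255/4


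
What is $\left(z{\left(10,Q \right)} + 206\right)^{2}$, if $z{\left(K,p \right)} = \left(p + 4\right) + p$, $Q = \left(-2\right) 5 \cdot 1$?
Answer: $36100$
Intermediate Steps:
$Q = -10$ ($Q = \left(-10\right) 1 = -10$)
$z{\left(K,p \right)} = 4 + 2 p$ ($z{\left(K,p \right)} = \left(4 + p\right) + p = 4 + 2 p$)
$\left(z{\left(10,Q \right)} + 206\right)^{2} = \left(\left(4 + 2 \left(-10\right)\right) + 206\right)^{2} = \left(\left(4 - 20\right) + 206\right)^{2} = \left(-16 + 206\right)^{2} = 190^{2} = 36100$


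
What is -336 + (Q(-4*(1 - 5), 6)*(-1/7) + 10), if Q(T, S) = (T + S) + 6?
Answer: -330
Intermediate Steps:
Q(T, S) = 6 + S + T (Q(T, S) = (S + T) + 6 = 6 + S + T)
-336 + (Q(-4*(1 - 5), 6)*(-1/7) + 10) = -336 + ((6 + 6 - 4*(1 - 5))*(-1/7) + 10) = -336 + ((6 + 6 - 4*(-4))*(-1*⅐) + 10) = -336 + ((6 + 6 + 16)*(-⅐) + 10) = -336 + (28*(-⅐) + 10) = -336 + (-4 + 10) = -336 + 6 = -330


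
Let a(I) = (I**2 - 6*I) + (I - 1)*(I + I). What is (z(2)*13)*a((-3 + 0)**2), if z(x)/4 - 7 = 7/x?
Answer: 93366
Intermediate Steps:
z(x) = 28 + 28/x (z(x) = 28 + 4*(7/x) = 28 + 28/x)
a(I) = I**2 - 6*I + 2*I*(-1 + I) (a(I) = (I**2 - 6*I) + (-1 + I)*(2*I) = (I**2 - 6*I) + 2*I*(-1 + I) = I**2 - 6*I + 2*I*(-1 + I))
(z(2)*13)*a((-3 + 0)**2) = ((28 + 28/2)*13)*((-3 + 0)**2*(-8 + 3*(-3 + 0)**2)) = ((28 + 28*(1/2))*13)*((-3)**2*(-8 + 3*(-3)**2)) = ((28 + 14)*13)*(9*(-8 + 3*9)) = (42*13)*(9*(-8 + 27)) = 546*(9*19) = 546*171 = 93366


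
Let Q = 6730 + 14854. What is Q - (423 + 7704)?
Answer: 13457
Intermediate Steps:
Q = 21584
Q - (423 + 7704) = 21584 - (423 + 7704) = 21584 - 1*8127 = 21584 - 8127 = 13457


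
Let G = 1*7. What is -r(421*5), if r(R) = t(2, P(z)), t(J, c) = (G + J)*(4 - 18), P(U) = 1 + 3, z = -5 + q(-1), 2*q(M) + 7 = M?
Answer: 126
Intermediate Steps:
G = 7
q(M) = -7/2 + M/2
z = -9 (z = -5 + (-7/2 + (½)*(-1)) = -5 + (-7/2 - ½) = -5 - 4 = -9)
P(U) = 4
t(J, c) = -98 - 14*J (t(J, c) = (7 + J)*(4 - 18) = (7 + J)*(-14) = -98 - 14*J)
r(R) = -126 (r(R) = -98 - 14*2 = -98 - 28 = -126)
-r(421*5) = -1*(-126) = 126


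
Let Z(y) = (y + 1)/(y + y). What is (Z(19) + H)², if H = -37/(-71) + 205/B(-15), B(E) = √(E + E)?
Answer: (8478 - 55309*I*√30)²/65512836 ≈ -1399.7 - 78.407*I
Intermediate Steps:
B(E) = √2*√E (B(E) = √(2*E) = √2*√E)
H = 37/71 - 41*I*√30/6 (H = -37/(-71) + 205/((√2*√(-15))) = -37*(-1/71) + 205/((√2*(I*√15))) = 37/71 + 205/((I*√30)) = 37/71 + 205*(-I*√30/30) = 37/71 - 41*I*√30/6 ≈ 0.52113 - 37.428*I)
Z(y) = (1 + y)/(2*y) (Z(y) = (1 + y)/((2*y)) = (1 + y)*(1/(2*y)) = (1 + y)/(2*y))
(Z(19) + H)² = ((½)*(1 + 19)/19 + (37/71 - 41*I*√30/6))² = ((½)*(1/19)*20 + (37/71 - 41*I*√30/6))² = (10/19 + (37/71 - 41*I*√30/6))² = (1413/1349 - 41*I*√30/6)²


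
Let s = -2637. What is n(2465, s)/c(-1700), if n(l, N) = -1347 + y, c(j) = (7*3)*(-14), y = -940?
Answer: 2287/294 ≈ 7.7789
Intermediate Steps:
c(j) = -294 (c(j) = 21*(-14) = -294)
n(l, N) = -2287 (n(l, N) = -1347 - 940 = -2287)
n(2465, s)/c(-1700) = -2287/(-294) = -2287*(-1/294) = 2287/294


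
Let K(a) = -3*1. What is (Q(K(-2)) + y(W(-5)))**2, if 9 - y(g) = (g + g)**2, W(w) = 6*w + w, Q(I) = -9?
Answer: 24010000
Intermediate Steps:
K(a) = -3
W(w) = 7*w
y(g) = 9 - 4*g**2 (y(g) = 9 - (g + g)**2 = 9 - (2*g)**2 = 9 - 4*g**2)
(Q(K(-2)) + y(W(-5)))**2 = (-9 + (9 - 4*(7*(-5))**2))**2 = (-9 + (9 - 4*(-35)**2))**2 = (-9 + (9 - 4*1225))**2 = (-9 + (9 - 4900))**2 = (-9 - 4891)**2 = (-4900)**2 = 24010000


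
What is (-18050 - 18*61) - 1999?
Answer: -21147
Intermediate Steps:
(-18050 - 18*61) - 1999 = (-18050 - 1098) - 1999 = -19148 - 1999 = -21147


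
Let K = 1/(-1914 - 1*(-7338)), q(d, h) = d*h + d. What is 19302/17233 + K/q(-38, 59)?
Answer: 12563284853/11216615040 ≈ 1.1201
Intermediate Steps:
q(d, h) = d + d*h
K = 1/5424 (K = 1/(-1914 + 7338) = 1/5424 ≈ 0.00018437)
19302/17233 + K/q(-38, 59) = 19302/17233 + 1/(5424*((-38*(1 + 59)))) = 19302*(1/17233) + 1/(5424*((-38*60))) = 19302/17233 + (1/5424)/(-2280) = 19302/17233 + (1/5424)*(-1/2280) = 19302/17233 - 1/12366720 = 12563284853/11216615040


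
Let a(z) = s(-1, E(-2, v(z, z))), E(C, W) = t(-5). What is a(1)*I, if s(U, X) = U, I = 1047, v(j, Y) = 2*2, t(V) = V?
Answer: -1047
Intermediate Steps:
v(j, Y) = 4
E(C, W) = -5
a(z) = -1
a(1)*I = -1*1047 = -1047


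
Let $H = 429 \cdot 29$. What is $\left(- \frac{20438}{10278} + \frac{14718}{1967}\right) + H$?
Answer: $\frac{125814301162}{10108413} \approx 12447.0$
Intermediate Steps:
$H = 12441$
$\left(- \frac{20438}{10278} + \frac{14718}{1967}\right) + H = \left(- \frac{20438}{10278} + \frac{14718}{1967}\right) + 12441 = \left(\left(-20438\right) \frac{1}{10278} + 14718 \cdot \frac{1}{1967}\right) + 12441 = \left(- \frac{10219}{5139} + \frac{14718}{1967}\right) + 12441 = \frac{55535029}{10108413} + 12441 = \frac{125814301162}{10108413}$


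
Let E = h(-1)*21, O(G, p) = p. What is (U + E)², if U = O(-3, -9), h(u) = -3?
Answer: 5184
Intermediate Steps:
U = -9
E = -63 (E = -3*21 = -63)
(U + E)² = (-9 - 63)² = (-72)² = 5184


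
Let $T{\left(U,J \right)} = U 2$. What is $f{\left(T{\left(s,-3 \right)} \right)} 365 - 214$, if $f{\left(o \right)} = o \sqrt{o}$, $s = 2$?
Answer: $2706$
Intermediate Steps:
$T{\left(U,J \right)} = 2 U$
$f{\left(o \right)} = o^{\frac{3}{2}}$
$f{\left(T{\left(s,-3 \right)} \right)} 365 - 214 = \left(2 \cdot 2\right)^{\frac{3}{2}} \cdot 365 - 214 = 4^{\frac{3}{2}} \cdot 365 - 214 = 8 \cdot 365 - 214 = 2920 - 214 = 2706$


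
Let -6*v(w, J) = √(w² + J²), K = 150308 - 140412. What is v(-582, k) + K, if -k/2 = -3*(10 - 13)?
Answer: 9896 - √9418 ≈ 9799.0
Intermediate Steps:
k = -18 (k = -(-6)*(10 - 13) = -(-6)*(-3) = -2*9 = -18)
K = 9896
v(w, J) = -√(J² + w²)/6 (v(w, J) = -√(w² + J²)/6 = -√(J² + w²)/6)
v(-582, k) + K = -√((-18)² + (-582)²)/6 + 9896 = -√(324 + 338724)/6 + 9896 = -√9418 + 9896 = 9896 - √9418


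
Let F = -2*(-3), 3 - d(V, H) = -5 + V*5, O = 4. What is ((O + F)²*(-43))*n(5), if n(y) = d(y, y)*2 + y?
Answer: 124700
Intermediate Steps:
d(V, H) = 8 - 5*V (d(V, H) = 3 - (-5 + V*5) = 3 - (-5 + 5*V) = 3 + (5 - 5*V) = 8 - 5*V)
F = 6
n(y) = 16 - 9*y (n(y) = (8 - 5*y)*2 + y = (16 - 10*y) + y = 16 - 9*y)
((O + F)²*(-43))*n(5) = ((4 + 6)²*(-43))*(16 - 9*5) = (10²*(-43))*(16 - 45) = (100*(-43))*(-29) = -4300*(-29) = 124700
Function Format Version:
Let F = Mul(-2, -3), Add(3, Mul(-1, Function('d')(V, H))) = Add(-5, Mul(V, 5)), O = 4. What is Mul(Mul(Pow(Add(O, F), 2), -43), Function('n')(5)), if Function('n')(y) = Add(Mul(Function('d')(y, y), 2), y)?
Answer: 124700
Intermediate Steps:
Function('d')(V, H) = Add(8, Mul(-5, V)) (Function('d')(V, H) = Add(3, Mul(-1, Add(-5, Mul(V, 5)))) = Add(3, Mul(-1, Add(-5, Mul(5, V)))) = Add(3, Add(5, Mul(-5, V))) = Add(8, Mul(-5, V)))
F = 6
Function('n')(y) = Add(16, Mul(-9, y)) (Function('n')(y) = Add(Mul(Add(8, Mul(-5, y)), 2), y) = Add(Add(16, Mul(-10, y)), y) = Add(16, Mul(-9, y)))
Mul(Mul(Pow(Add(O, F), 2), -43), Function('n')(5)) = Mul(Mul(Pow(Add(4, 6), 2), -43), Add(16, Mul(-9, 5))) = Mul(Mul(Pow(10, 2), -43), Add(16, -45)) = Mul(Mul(100, -43), -29) = Mul(-4300, -29) = 124700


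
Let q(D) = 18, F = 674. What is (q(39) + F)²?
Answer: 478864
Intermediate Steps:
(q(39) + F)² = (18 + 674)² = 692² = 478864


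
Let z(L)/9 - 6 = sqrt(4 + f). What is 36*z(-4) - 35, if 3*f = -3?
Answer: 1909 + 324*sqrt(3) ≈ 2470.2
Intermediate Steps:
f = -1 (f = (1/3)*(-3) = -1)
z(L) = 54 + 9*sqrt(3) (z(L) = 54 + 9*sqrt(4 - 1) = 54 + 9*sqrt(3))
36*z(-4) - 35 = 36*(54 + 9*sqrt(3)) - 35 = (1944 + 324*sqrt(3)) - 35 = 1909 + 324*sqrt(3)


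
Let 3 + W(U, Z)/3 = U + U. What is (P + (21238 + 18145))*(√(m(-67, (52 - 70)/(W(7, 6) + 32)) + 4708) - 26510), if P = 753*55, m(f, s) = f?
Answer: -2141954980 + 80798*√4641 ≈ -2.1365e+9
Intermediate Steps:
W(U, Z) = -9 + 6*U (W(U, Z) = -9 + 3*(U + U) = -9 + 3*(2*U) = -9 + 6*U)
P = 41415
(P + (21238 + 18145))*(√(m(-67, (52 - 70)/(W(7, 6) + 32)) + 4708) - 26510) = (41415 + (21238 + 18145))*(√(-67 + 4708) - 26510) = (41415 + 39383)*(√4641 - 26510) = 80798*(-26510 + √4641) = -2141954980 + 80798*√4641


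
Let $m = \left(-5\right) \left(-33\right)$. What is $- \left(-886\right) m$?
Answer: $146190$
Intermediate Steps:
$m = 165$
$- \left(-886\right) m = - \left(-886\right) 165 = \left(-1\right) \left(-146190\right) = 146190$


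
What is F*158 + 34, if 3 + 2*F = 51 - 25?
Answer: 1851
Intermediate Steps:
F = 23/2 (F = -3/2 + (51 - 25)/2 = -3/2 + (1/2)*26 = -3/2 + 13 = 23/2 ≈ 11.500)
F*158 + 34 = (23/2)*158 + 34 = 1817 + 34 = 1851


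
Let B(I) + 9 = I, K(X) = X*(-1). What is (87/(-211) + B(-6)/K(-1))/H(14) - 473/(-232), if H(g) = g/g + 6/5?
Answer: -2674487/538472 ≈ -4.9668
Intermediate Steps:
K(X) = -X
B(I) = -9 + I
H(g) = 11/5 (H(g) = 1 + 6*(1/5) = 1 + 6/5 = 11/5)
(87/(-211) + B(-6)/K(-1))/H(14) - 473/(-232) = (87/(-211) + (-9 - 6)/((-1*(-1))))/(11/5) - 473/(-232) = (87*(-1/211) - 15/1)*(5/11) - 473*(-1/232) = (-87/211 - 15*1)*(5/11) + 473/232 = (-87/211 - 15)*(5/11) + 473/232 = -3252/211*5/11 + 473/232 = -16260/2321 + 473/232 = -2674487/538472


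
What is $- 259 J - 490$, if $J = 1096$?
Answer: $-284354$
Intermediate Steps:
$- 259 J - 490 = \left(-259\right) 1096 - 490 = -283864 - 490 = -284354$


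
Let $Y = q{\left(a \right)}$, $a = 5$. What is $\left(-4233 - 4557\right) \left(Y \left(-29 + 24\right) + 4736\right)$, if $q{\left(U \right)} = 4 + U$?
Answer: $-41233890$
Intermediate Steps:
$Y = 9$ ($Y = 4 + 5 = 9$)
$\left(-4233 - 4557\right) \left(Y \left(-29 + 24\right) + 4736\right) = \left(-4233 - 4557\right) \left(9 \left(-29 + 24\right) + 4736\right) = - 8790 \left(9 \left(-5\right) + 4736\right) = - 8790 \left(-45 + 4736\right) = \left(-8790\right) 4691 = -41233890$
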